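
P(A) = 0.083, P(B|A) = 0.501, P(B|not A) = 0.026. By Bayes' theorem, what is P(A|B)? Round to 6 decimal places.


P(A|B) = P(B|A)*P(A) / P(B), P(B) = P(B|A)*P(A) + P(B|not A)*P(not A)
P(B|A)*P(A) = 0.501 * 0.083 = 0.041583
P(B|not A)*P(not A) = 0.026 * 0.917 = 0.023842
P(B) = 0.041583 + 0.023842 = 0.065425
P(A|B) = 0.041583 / 0.065425 ≈ 0.63558273

0.635583


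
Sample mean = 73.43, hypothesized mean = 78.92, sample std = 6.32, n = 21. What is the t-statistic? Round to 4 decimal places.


t = (xbar - mu0) / (s/sqrt(n))
xbar - mu0 = 73.43 - 78.92 = -5.49
sqrt(21) ≈ 4.58257569
s/sqrt(n) = 6.32 / 4.58257569 ≈ 1.37913707
t = -5.49 / 1.37913707 ≈ -3.980750

-3.9808


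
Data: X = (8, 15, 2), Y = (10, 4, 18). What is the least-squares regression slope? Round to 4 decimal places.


b = sum((xi-xbar)(yi-ybar)) / sum((xi-xbar)^2)
n = 3, xbar = 25/3 ≈ 8.333333, ybar = 32/3 ≈ 10.666667
Sxy = sum((xi-xbar)(yi-ybar)) = -272/3 ≈ -90.666667
Sxx = sum((xi-xbar)^2) = 254/3 ≈ 84.666667
b = Sxy / Sxx = -136/127 ≈ -1.070866

-1.0709


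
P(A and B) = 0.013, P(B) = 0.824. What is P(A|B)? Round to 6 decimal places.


P(A|B) = P(A and B) / P(B) = 0.013 / 0.824 = 13/824 ≈ 0.01577670

0.015777


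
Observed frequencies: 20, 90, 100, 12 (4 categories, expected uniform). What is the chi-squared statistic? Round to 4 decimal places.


chi2 = sum((O-E)^2/E), E = total/4
total = 222, E = 222/4 = 55.5
(20 - 55.5)^2 / 55.5 = 1260.25 / 55.5 = 5041/222 ≈ 22.707207
(90 - 55.5)^2 / 55.5 = 1190.25 / 55.5 = 1587/74 ≈ 21.445946
(100 - 55.5)^2 / 55.5 = 1980.25 / 55.5 = 7921/222 ≈ 35.680180
(12 - 55.5)^2 / 55.5 = 1892.25 / 55.5 = 2523/74 ≈ 34.094595
chi2 = 12646/111 ≈ 113.927928

113.9279


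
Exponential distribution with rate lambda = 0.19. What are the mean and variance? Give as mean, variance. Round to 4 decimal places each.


mean = 1/lam, var = 1/lam^2
mean = 1 / 0.19 = 100/19 ≈ 5.263158
lam^2 = 0.19^2 = 0.0361
var = 1 / 0.0361 = 10000/361 ≈ 27.700831

5.2632, 27.7008


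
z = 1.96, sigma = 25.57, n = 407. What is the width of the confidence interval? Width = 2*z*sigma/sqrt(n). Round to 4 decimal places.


width = 2*z*sigma/sqrt(n)
2*z*sigma = 2 * 1.96 * 25.57 = 100.2344
sqrt(407) ≈ 20.174241
width = 100.2344 / 20.174241 ≈ 4.968435

4.9684


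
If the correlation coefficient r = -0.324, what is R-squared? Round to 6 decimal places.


R^2 = r^2 = (-0.324)^2 = 0.104976

0.104976


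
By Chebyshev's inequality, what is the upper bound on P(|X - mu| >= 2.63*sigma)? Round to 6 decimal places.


P <= 1/k^2
k^2 = 2.63^2 = 6.9169
1/k^2 = 1 / 6.9169 ≈ 0.14457344

0.144573


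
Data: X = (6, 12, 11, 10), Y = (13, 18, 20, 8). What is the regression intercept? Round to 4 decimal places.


a = ybar - b*xbar, where b = sum((xi-xbar)(yi-ybar)) / sum((xi-xbar)^2)
n = 4, xbar = 39/4 = 9.75, ybar = 59/4 = 14.75
Sxy = sum((xi-xbar)(yi-ybar)) = 18.75
Sxx = sum((xi-xbar)^2) = 20.75
b = Sxy / Sxx = 75/83 ≈ 0.903614
a = 14.75 - 0.903614 * 9.75 = 493/83 ≈ 5.939759

5.9398


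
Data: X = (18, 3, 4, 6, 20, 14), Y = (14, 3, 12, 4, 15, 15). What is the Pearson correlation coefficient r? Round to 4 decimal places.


r = sum((xi-xbar)(yi-ybar)) / sqrt(sum((xi-xbar)^2) * sum((yi-ybar)^2))
n = 6, xbar = 65/6 ≈ 10.833333, ybar = 63/6 = 10.5
Sxy = sum((xi-xbar)(yi-ybar)) = 160.5
Sxx = sum((xi-xbar)^2) = 1661/6 ≈ 276.833333
Syy = sum((yi-ybar)^2) = 153.5
sqrt(Sxx*Syy) ≈ 206.140527
r = Sxy / sqrt(Sxx*Syy) = 160.5 / 206.140527 ≈ 0.778595

0.7786


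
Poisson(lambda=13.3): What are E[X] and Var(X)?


E[X] = Var(X) = lambda = 13.3

13.3, 13.3


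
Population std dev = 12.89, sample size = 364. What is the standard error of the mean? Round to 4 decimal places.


SE = sigma / sqrt(n)
sqrt(364) ≈ 19.078784
SE = 12.89 / 19.078784 ≈ 0.675620

0.6756


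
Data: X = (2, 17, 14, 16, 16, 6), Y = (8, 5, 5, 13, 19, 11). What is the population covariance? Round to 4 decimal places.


Cov = (1/n)*sum((xi-xbar)(yi-ybar))
n = 6, xbar = 71/6 ≈ 11.833333, ybar = 61/6 ≈ 10.166667
sum((xi-xbar)(yi-ybar)) = 163/6 ≈ 27.166667
Cov = 27.166667 / 6 = 163/36 ≈ 4.527778

4.5278


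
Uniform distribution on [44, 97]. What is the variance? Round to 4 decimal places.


Var = (b-a)^2 / 12
(b-a)^2 = (97 - 44)^2 = 2809
Var = 2809/12 ≈ 234.083333

234.0833


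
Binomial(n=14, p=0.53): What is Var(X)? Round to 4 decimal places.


Var = n*p*(1-p) = 14 * 0.53 * 0.47 = 3.4874

3.4874


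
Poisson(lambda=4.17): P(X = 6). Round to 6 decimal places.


P = e^(-lam) * lam^k / k!
e^(-4.17) ≈ 0.01545226
lam^k = 4.17^6 ≈ 5257.948522
k! = 6! = 720
P = 0.01545226 * 5257.948522 / 720 ≈ 0.112843

0.112843


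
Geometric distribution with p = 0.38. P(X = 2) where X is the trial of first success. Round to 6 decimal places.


P = (1-p)^(k-1) * p
(1-p)^(k-1) = 0.62^1 = 0.62
P = 0.62 * 0.38 = 0.2356

0.235600


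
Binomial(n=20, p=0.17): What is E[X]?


E[X] = n*p = 20 * 0.17 = 3.4

3.4


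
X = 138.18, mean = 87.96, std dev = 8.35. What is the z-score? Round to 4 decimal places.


z = (X - mu) / sigma
X - mu = 138.18 - 87.96 = 50.22
z = 50.22 / 8.35 = 5022/835 ≈ 6.014371

6.0144


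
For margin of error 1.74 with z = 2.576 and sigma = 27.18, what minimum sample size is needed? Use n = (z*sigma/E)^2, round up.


z*sigma/E = 2.576 * 27.18 / 1.74 = 145866/3625 ≈ 40.238897
(z*sigma/E)^2 ≈ 1619.168796
round up: n = 1620

1620


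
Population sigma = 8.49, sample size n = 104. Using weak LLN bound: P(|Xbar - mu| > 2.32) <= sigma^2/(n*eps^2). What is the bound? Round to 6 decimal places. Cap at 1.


bound = min(1, sigma^2/(n*eps^2))
sigma^2 = 8.49^2 = 72.0801
n*eps^2 = 104 * 2.32^2 = 104 * 5.3824 = 559.7696
sigma^2/(n*eps^2) = 72.0801 / 559.7696 ≈ 0.12876744

0.128767


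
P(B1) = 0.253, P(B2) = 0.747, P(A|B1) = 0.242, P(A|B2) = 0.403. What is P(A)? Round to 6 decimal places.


P(A) = P(A|B1)*P(B1) + P(A|B2)*P(B2)
P(A|B1)*P(B1) = 0.242 * 0.253 = 0.061226
P(A|B2)*P(B2) = 0.403 * 0.747 = 0.301041
P(A) = 0.061226 + 0.301041 = 0.362267

0.362267


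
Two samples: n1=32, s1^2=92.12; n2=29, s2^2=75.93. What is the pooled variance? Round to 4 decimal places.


sp^2 = ((n1-1)*s1^2 + (n2-1)*s2^2)/(n1+n2-2)
(n1-1)*s1^2 = 31 * 92.12 = 2855.72
(n2-1)*s2^2 = 28 * 75.93 = 2126.04
numerator = 2855.72 + 2126.04 = 4981.76
n1+n2-2 = 59
sp^2 = 4981.76 / 59 = 124544/1475 ≈ 84.436610

84.4366


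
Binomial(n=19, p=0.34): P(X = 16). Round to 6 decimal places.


P = C(n,k) * p^k * (1-p)^(n-k)
C(19,16) = 969
p^k = 0.34^16 ≈ 0.00000003189060
(1-p)^(n-k) = 0.66^3 = 0.287496
P = 969 * 0.00000003189060 * 0.287496 ≈ 0.000009

0.000009


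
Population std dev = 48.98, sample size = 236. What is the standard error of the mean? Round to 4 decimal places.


SE = sigma / sqrt(n)
sqrt(236) ≈ 15.362291
SE = 48.98 / 15.362291 ≈ 3.188326

3.1883


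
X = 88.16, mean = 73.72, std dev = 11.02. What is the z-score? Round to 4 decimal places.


z = (X - mu) / sigma
X - mu = 88.16 - 73.72 = 14.44
z = 14.44 / 11.02 = 38/29 ≈ 1.310345

1.3103


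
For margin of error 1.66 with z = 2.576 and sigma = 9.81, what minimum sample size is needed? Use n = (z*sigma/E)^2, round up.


z*sigma/E = 2.576 * 9.81 / 1.66 ≈ 15.223229
(z*sigma/E)^2 ≈ 231.746699
round up: n = 232

232


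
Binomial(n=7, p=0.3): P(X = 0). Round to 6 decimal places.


P = C(n,k) * p^k * (1-p)^(n-k)
C(7,0) = 1
p^k = 0.3^0 = 1
(1-p)^(n-k) = 0.7^7 = 0.0823543
P = 1 * 1 * 0.0823543 ≈ 0.082354

0.082354


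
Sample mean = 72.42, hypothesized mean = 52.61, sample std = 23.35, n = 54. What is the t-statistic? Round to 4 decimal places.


t = (xbar - mu0) / (s/sqrt(n))
xbar - mu0 = 72.42 - 52.61 = 19.81
sqrt(54) ≈ 7.34846923
s/sqrt(n) = 23.35 / 7.34846923 ≈ 3.17753253
t = 19.81 / 3.17753253 ≈ 6.234397

6.2344


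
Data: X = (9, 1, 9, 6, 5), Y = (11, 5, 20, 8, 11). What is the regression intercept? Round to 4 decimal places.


a = ybar - b*xbar, where b = sum((xi-xbar)(yi-ybar)) / sum((xi-xbar)^2)
n = 5, xbar = 30/5 = 6, ybar = 55/5 = 11
Sxy = sum((xi-xbar)(yi-ybar)) = 57
Sxx = sum((xi-xbar)^2) = 44
b = Sxy / Sxx = 57/44 ≈ 1.295455
a = 11 - 1.295455 * 6 = 71/22 ≈ 3.227273

3.2273


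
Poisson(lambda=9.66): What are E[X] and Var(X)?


E[X] = Var(X) = lambda = 9.66

9.66, 9.66


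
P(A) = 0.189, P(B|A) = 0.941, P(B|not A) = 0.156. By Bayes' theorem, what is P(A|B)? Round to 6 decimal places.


P(A|B) = P(B|A)*P(A) / P(B), P(B) = P(B|A)*P(A) + P(B|not A)*P(not A)
P(B|A)*P(A) = 0.941 * 0.189 = 0.177849
P(B|not A)*P(not A) = 0.156 * 0.811 = 0.126516
P(B) = 0.177849 + 0.126516 = 0.304365
P(A|B) = 0.177849 / 0.304365 ≈ 0.58432803

0.584328


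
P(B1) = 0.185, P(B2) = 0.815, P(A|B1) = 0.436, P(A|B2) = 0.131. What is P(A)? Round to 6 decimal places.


P(A) = P(A|B1)*P(B1) + P(A|B2)*P(B2)
P(A|B1)*P(B1) = 0.436 * 0.185 = 0.08066
P(A|B2)*P(B2) = 0.131 * 0.815 = 0.106765
P(A) = 0.08066 + 0.106765 = 0.187425

0.187425


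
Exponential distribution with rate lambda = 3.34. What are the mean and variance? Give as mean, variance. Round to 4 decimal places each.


mean = 1/lam, var = 1/lam^2
mean = 1 / 3.34 = 50/167 ≈ 0.299401
lam^2 = 3.34^2 = 11.1556
var = 1 / 11.1556 ≈ 0.089641

0.2994, 0.0896


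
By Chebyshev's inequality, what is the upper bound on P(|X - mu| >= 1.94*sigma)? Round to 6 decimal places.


P <= 1/k^2
k^2 = 1.94^2 = 3.7636
1/k^2 = 1 / 3.7636 = 2500/9409 ≈ 0.26570305

0.265703


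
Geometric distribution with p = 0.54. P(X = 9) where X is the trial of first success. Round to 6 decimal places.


P = (1-p)^(k-1) * p
(1-p)^(k-1) = 0.46^8 ≈ 0.002004761
P = 0.002004761 * 0.54 ≈ 0.001082571

0.001083


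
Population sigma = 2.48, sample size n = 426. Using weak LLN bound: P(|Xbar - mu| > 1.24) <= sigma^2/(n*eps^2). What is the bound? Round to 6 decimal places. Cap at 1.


bound = min(1, sigma^2/(n*eps^2))
sigma^2 = 2.48^2 = 6.1504
n*eps^2 = 426 * 1.24^2 = 426 * 1.5376 = 655.0176
sigma^2/(n*eps^2) = 6.1504 / 655.0176 = 2/213 ≈ 0.00938967

0.009390


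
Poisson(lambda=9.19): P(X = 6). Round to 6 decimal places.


P = e^(-lam) * lam^k / k!
e^(-9.19) ≈ 0.0001020549
lam^k = 9.19^6 ≈ 602411.242538
k! = 6! = 720
P = 0.0001020549 * 602411.242538 / 720 ≈ 0.085387

0.085387


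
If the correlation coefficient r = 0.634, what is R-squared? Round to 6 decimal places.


R^2 = r^2 = (0.634)^2 = 0.401956

0.401956


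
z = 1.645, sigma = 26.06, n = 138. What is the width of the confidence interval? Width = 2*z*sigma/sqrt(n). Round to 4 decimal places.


width = 2*z*sigma/sqrt(n)
2*z*sigma = 2 * 1.645 * 26.06 = 85.7374
sqrt(138) ≈ 11.747340
width = 85.7374 / 11.747340 ≈ 7.298452

7.2985


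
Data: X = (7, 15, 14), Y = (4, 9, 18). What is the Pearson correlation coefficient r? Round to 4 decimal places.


r = sum((xi-xbar)(yi-ybar)) / sqrt(sum((xi-xbar)^2) * sum((yi-ybar)^2))
n = 3, xbar = 36/3 = 12, ybar = 31/3 ≈ 10.333333
Sxy = sum((xi-xbar)(yi-ybar)) = 43
Sxx = sum((xi-xbar)^2) = 38
Syy = sum((yi-ybar)^2) = 302/3 ≈ 100.666667
sqrt(Sxx*Syy) ≈ 61.849279
r = Sxy / sqrt(Sxx*Syy) = 43 / 61.849279 ≈ 0.695238

0.6952


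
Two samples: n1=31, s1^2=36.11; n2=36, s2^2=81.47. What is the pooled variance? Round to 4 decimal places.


sp^2 = ((n1-1)*s1^2 + (n2-1)*s2^2)/(n1+n2-2)
(n1-1)*s1^2 = 30 * 36.11 = 1083.3
(n2-1)*s2^2 = 35 * 81.47 = 2851.45
numerator = 1083.3 + 2851.45 = 3934.75
n1+n2-2 = 65
sp^2 = 3934.75 / 65 = 15739/260 ≈ 60.534615

60.5346


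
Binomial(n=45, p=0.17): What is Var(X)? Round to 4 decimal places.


Var = n*p*(1-p) = 45 * 0.17 * 0.83 = 6.3495

6.3495


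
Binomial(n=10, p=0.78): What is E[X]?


E[X] = n*p = 10 * 0.78 = 7.8

7.8


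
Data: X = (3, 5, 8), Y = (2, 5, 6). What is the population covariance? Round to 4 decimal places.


Cov = (1/n)*sum((xi-xbar)(yi-ybar))
n = 3, xbar = 16/3 ≈ 5.333333, ybar = 13/3 ≈ 4.333333
sum((xi-xbar)(yi-ybar)) = 29/3 ≈ 9.666667
Cov = 9.666667 / 3 = 29/9 ≈ 3.222222

3.2222


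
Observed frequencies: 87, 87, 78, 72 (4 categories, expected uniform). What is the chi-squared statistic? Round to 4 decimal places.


chi2 = sum((O-E)^2/E), E = total/4
total = 324, E = 324/4 = 81
(87 - 81)^2 / 81 = 36 / 81 = 4/9 ≈ 0.444444
(87 - 81)^2 / 81 = 36 / 81 = 4/9 ≈ 0.444444
(78 - 81)^2 / 81 = 9 / 81 = 1/9 ≈ 0.111111
(72 - 81)^2 / 81 = 81 / 81 = 1
chi2 = 2

2.0000


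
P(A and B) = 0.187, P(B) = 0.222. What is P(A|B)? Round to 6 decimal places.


P(A|B) = P(A and B) / P(B) = 0.187 / 0.222 = 187/222 ≈ 0.84234234

0.842342


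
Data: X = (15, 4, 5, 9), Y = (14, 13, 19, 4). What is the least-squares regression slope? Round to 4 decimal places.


b = sum((xi-xbar)(yi-ybar)) / sum((xi-xbar)^2)
n = 4, xbar = 33/4 = 8.25, ybar = 50/4 = 12.5
Sxy = sum((xi-xbar)(yi-ybar)) = -19.5
Sxx = sum((xi-xbar)^2) = 74.75
b = Sxy / Sxx = -6/23 ≈ -0.260870

-0.2609


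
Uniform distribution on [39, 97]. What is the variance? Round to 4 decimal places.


Var = (b-a)^2 / 12
(b-a)^2 = (97 - 39)^2 = 3364
Var = 3364/12 ≈ 280.333333

280.3333


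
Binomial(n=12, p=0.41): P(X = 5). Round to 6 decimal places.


P = C(n,k) * p^k * (1-p)^(n-k)
C(12,5) = 792
p^k = 0.41^5 ≈ 0.01158562
(1-p)^(n-k) = 0.59^7 ≈ 0.02488651
P = 792 * 0.01158562 * 0.02488651 ≈ 0.228354

0.228354


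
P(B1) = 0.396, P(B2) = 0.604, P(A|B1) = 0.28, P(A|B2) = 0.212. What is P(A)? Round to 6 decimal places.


P(A) = P(A|B1)*P(B1) + P(A|B2)*P(B2)
P(A|B1)*P(B1) = 0.28 * 0.396 = 0.11088
P(A|B2)*P(B2) = 0.212 * 0.604 = 0.128048
P(A) = 0.11088 + 0.128048 = 0.238928

0.238928


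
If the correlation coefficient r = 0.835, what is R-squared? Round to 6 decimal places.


R^2 = r^2 = (0.835)^2 = 0.697225

0.697225


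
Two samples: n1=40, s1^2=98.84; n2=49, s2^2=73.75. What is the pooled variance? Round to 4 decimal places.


sp^2 = ((n1-1)*s1^2 + (n2-1)*s2^2)/(n1+n2-2)
(n1-1)*s1^2 = 39 * 98.84 = 3854.76
(n2-1)*s2^2 = 48 * 73.75 = 3540
numerator = 3854.76 + 3540 = 7394.76
n1+n2-2 = 87
sp^2 = 7394.76 / 87 = 61623/725 ≈ 84.997241

84.9972


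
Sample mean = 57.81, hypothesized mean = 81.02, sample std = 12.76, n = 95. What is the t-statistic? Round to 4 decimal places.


t = (xbar - mu0) / (s/sqrt(n))
xbar - mu0 = 57.81 - 81.02 = -23.21
sqrt(95) ≈ 9.74679434
s/sqrt(n) = 12.76 / 9.74679434 ≈ 1.30914838
t = -23.21 / 1.30914838 ≈ -17.729083

-17.7291


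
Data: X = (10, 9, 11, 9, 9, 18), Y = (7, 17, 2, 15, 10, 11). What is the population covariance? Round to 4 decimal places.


Cov = (1/n)*sum((xi-xbar)(yi-ybar))
n = 6, xbar = 66/6 = 11, ybar = 62/6 = 31/3 ≈ 10.333333
sum((xi-xbar)(yi-ybar)) = -14
Cov = -14 / 6 = -7/3 ≈ -2.333333

-2.3333


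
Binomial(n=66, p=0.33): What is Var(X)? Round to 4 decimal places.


Var = n*p*(1-p) = 66 * 0.33 * 0.67 = 14.5926

14.5926


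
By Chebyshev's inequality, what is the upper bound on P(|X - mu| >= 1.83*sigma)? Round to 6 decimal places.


P <= 1/k^2
k^2 = 1.83^2 = 3.3489
1/k^2 = 1 / 3.3489 ≈ 0.29860551

0.298606


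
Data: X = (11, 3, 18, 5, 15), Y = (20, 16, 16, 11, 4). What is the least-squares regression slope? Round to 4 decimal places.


b = sum((xi-xbar)(yi-ybar)) / sum((xi-xbar)^2)
n = 5, xbar = 52/5 = 10.4, ybar = 67/5 = 13.4
Sxy = sum((xi-xbar)(yi-ybar)) = -25.8
Sxx = sum((xi-xbar)^2) = 163.2
b = Sxy / Sxx = -43/272 ≈ -0.158088

-0.1581


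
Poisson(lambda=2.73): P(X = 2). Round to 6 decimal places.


P = e^(-lam) * lam^k / k!
e^(-2.73) ≈ 0.06521929
lam^k = 2.73^2 = 7.4529
k! = 2! = 2
P = 0.06521929 * 7.4529 / 2 ≈ 0.243036

0.243036


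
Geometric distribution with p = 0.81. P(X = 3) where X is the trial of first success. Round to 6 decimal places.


P = (1-p)^(k-1) * p
(1-p)^(k-1) = 0.19^2 = 0.0361
P = 0.0361 * 0.81 = 0.029241

0.029241


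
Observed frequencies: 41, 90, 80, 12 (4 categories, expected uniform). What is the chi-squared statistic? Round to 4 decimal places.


chi2 = sum((O-E)^2/E), E = total/4
total = 223, E = 223/4 = 55.75
(41 - 55.75)^2 / 55.75 = 217.5625 / 55.75 = 3481/892 ≈ 3.902466
(90 - 55.75)^2 / 55.75 = 1173.0625 / 55.75 = 18769/892 ≈ 21.041480
(80 - 55.75)^2 / 55.75 = 588.0625 / 55.75 = 9409/892 ≈ 10.548206
(12 - 55.75)^2 / 55.75 = 1914.0625 / 55.75 = 30625/892 ≈ 34.332960
chi2 = 15571/223 ≈ 69.825112

69.8251


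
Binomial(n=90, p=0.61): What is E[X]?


E[X] = n*p = 90 * 0.61 = 54.9

54.9


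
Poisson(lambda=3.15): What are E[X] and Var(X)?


E[X] = Var(X) = lambda = 3.15

3.15, 3.15


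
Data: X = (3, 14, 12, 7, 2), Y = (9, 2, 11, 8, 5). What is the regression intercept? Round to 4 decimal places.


a = ybar - b*xbar, where b = sum((xi-xbar)(yi-ybar)) / sum((xi-xbar)^2)
n = 5, xbar = 38/5 = 7.6, ybar = 35/5 = 7
Sxy = sum((xi-xbar)(yi-ybar)) = -13
Sxx = sum((xi-xbar)^2) = 113.2
b = Sxy / Sxx = -65/566 ≈ -0.114841
a = 7 - (-0.114841) * 7.6 = 2228/283 ≈ 7.872792

7.8728


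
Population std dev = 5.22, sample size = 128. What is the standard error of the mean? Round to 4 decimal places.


SE = sigma / sqrt(n)
sqrt(128) ≈ 11.313708
SE = 5.22 / 11.313708 ≈ 0.461387

0.4614


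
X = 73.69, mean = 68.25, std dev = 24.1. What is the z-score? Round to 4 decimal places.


z = (X - mu) / sigma
X - mu = 73.69 - 68.25 = 5.44
z = 5.44 / 24.1 = 272/1205 ≈ 0.225726

0.2257


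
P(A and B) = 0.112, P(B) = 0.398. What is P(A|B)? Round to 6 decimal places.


P(A|B) = P(A and B) / P(B) = 0.112 / 0.398 = 56/199 ≈ 0.28140704

0.281407


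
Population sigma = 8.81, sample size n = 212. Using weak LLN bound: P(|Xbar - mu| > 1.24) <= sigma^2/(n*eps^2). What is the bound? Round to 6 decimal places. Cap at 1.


bound = min(1, sigma^2/(n*eps^2))
sigma^2 = 8.81^2 = 77.6161
n*eps^2 = 212 * 1.24^2 = 212 * 1.5376 = 325.9712
sigma^2/(n*eps^2) = 77.6161 / 325.9712 ≈ 0.23810723

0.238107


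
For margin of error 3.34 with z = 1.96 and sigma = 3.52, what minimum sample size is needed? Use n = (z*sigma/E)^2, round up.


z*sigma/E = 1.96 * 3.52 / 3.34 = 8624/4175 ≈ 2.065629
(z*sigma/E)^2 ≈ 4.266822
round up: n = 5

5


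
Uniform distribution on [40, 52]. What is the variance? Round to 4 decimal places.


Var = (b-a)^2 / 12
(b-a)^2 = (52 - 40)^2 = 144
Var = 144/12 = 12

12.0000


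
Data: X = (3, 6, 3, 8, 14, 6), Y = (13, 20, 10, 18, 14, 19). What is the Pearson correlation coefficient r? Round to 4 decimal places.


r = sum((xi-xbar)(yi-ybar)) / sqrt(sum((xi-xbar)^2) * sum((yi-ybar)^2))
n = 6, xbar = 40/6 = 20/3 ≈ 6.666667, ybar = 94/6 = 47/3 ≈ 15.666667
Sxy = sum((xi-xbar)(yi-ybar)) = 49/3 ≈ 16.333333
Sxx = sum((xi-xbar)^2) = 250/3 ≈ 83.333333
Syy = sum((yi-ybar)^2) = 232/3 ≈ 77.333333
sqrt(Sxx*Syy) ≈ 80.277297
r = Sxy / sqrt(Sxx*Syy) = 16.333333 / 80.277297 ≈ 0.203461

0.2035


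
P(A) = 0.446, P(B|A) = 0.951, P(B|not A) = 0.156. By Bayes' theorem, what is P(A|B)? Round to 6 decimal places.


P(A|B) = P(B|A)*P(A) / P(B), P(B) = P(B|A)*P(A) + P(B|not A)*P(not A)
P(B|A)*P(A) = 0.951 * 0.446 = 0.424146
P(B|not A)*P(not A) = 0.156 * 0.554 = 0.086424
P(B) = 0.424146 + 0.086424 = 0.51057
P(A|B) = 0.424146 / 0.51057 ≈ 0.83073036

0.830730


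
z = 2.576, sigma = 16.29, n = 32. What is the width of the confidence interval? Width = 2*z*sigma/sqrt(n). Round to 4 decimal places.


width = 2*z*sigma/sqrt(n)
2*z*sigma = 2 * 2.576 * 16.29 = 83.92608
sqrt(32) ≈ 5.656854
width = 83.92608 / 5.656854 ≈ 14.836175

14.8362


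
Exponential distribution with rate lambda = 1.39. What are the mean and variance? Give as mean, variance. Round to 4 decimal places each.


mean = 1/lam, var = 1/lam^2
mean = 1 / 1.39 = 100/139 ≈ 0.719424
lam^2 = 1.39^2 = 1.9321
var = 1 / 1.9321 ≈ 0.517572

0.7194, 0.5176


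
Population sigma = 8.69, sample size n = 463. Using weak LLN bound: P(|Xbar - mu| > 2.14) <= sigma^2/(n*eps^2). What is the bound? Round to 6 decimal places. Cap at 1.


bound = min(1, sigma^2/(n*eps^2))
sigma^2 = 8.69^2 = 75.5161
n*eps^2 = 463 * 2.14^2 = 463 * 4.5796 = 2120.3548
sigma^2/(n*eps^2) = 75.5161 / 2120.3548 ≈ 0.03561484

0.035615


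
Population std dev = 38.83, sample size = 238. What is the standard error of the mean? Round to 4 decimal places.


SE = sigma / sqrt(n)
sqrt(238) ≈ 15.427249
SE = 38.83 / 15.427249 ≈ 2.516975

2.5170


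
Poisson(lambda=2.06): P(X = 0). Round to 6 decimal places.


P = e^(-lam) * lam^k / k!
e^(-2.06) ≈ 0.1274540
lam^k = 2.06^0 = 1
k! = 0! = 1
P = 0.1274540 * 1 / 1 ≈ 0.127454

0.127454


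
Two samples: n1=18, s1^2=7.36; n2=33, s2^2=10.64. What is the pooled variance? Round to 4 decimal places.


sp^2 = ((n1-1)*s1^2 + (n2-1)*s2^2)/(n1+n2-2)
(n1-1)*s1^2 = 17 * 7.36 = 125.12
(n2-1)*s2^2 = 32 * 10.64 = 340.48
numerator = 125.12 + 340.48 = 465.6
n1+n2-2 = 49
sp^2 = 465.6 / 49 = 2328/245 ≈ 9.502041

9.5020


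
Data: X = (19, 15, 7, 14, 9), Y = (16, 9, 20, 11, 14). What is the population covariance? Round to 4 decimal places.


Cov = (1/n)*sum((xi-xbar)(yi-ybar))
n = 5, xbar = 64/5 = 12.8, ybar = 70/5 = 14
sum((xi-xbar)(yi-ybar)) = -37
Cov = -37 / 5 = -7.4

-7.4000


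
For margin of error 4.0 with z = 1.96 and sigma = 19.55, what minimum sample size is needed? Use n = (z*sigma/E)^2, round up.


z*sigma/E = 1.96 * 19.55 / 4.0 = 9.5795
(z*sigma/E)^2 ≈ 91.766820
round up: n = 92

92


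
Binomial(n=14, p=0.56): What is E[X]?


E[X] = n*p = 14 * 0.56 = 7.84

7.84


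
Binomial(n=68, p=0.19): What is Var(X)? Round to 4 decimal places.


Var = n*p*(1-p) = 68 * 0.19 * 0.81 = 10.4652

10.4652


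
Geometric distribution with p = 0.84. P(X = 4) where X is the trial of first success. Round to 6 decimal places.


P = (1-p)^(k-1) * p
(1-p)^(k-1) = 0.16^3 = 0.004096
P = 0.004096 * 0.84 = 0.00344064

0.003441


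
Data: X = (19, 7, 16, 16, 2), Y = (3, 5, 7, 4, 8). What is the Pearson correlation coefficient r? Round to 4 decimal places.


r = sum((xi-xbar)(yi-ybar)) / sqrt(sum((xi-xbar)^2) * sum((yi-ybar)^2))
n = 5, xbar = 60/5 = 12, ybar = 27/5 = 5.4
Sxy = sum((xi-xbar)(yi-ybar)) = -40
Sxx = sum((xi-xbar)^2) = 206
Syy = sum((yi-ybar)^2) = 17.2
sqrt(Sxx*Syy) ≈ 59.524785
r = Sxy / sqrt(Sxx*Syy) = -40 / 59.524785 ≈ -0.671989

-0.6720


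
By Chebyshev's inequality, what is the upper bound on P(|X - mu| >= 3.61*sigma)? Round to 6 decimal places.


P <= 1/k^2
k^2 = 3.61^2 = 13.0321
1/k^2 = 1 / 13.0321 ≈ 0.07673360

0.076734


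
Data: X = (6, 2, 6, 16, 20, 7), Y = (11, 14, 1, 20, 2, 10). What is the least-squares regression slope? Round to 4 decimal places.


b = sum((xi-xbar)(yi-ybar)) / sum((xi-xbar)^2)
n = 6, xbar = 57/6 = 9.5, ybar = 58/6 = 29/3 ≈ 9.666667
Sxy = sum((xi-xbar)(yi-ybar)) = -21
Sxx = sum((xi-xbar)^2) = 239.5
b = Sxy / Sxx = -42/479 ≈ -0.087683

-0.0877


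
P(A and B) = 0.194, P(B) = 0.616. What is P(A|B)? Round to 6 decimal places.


P(A|B) = P(A and B) / P(B) = 0.194 / 0.616 = 97/308 ≈ 0.31493506

0.314935


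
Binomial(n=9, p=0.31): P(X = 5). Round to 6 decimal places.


P = C(n,k) * p^k * (1-p)^(n-k)
C(9,5) = 126
p^k = 0.31^5 ≈ 0.002862915
(1-p)^(n-k) = 0.69^4 ≈ 0.2266712
P = 126 * 0.002862915 * 0.2266712 ≈ 0.081766

0.081766


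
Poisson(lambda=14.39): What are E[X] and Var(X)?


E[X] = Var(X) = lambda = 14.39

14.39, 14.39


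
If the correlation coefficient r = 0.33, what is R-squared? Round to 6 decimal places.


R^2 = r^2 = (0.33)^2 = 0.1089

0.108900


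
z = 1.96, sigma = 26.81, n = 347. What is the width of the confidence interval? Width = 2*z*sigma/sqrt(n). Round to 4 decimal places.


width = 2*z*sigma/sqrt(n)
2*z*sigma = 2 * 1.96 * 26.81 = 105.0952
sqrt(347) ≈ 18.627936
width = 105.0952 / 18.627936 ≈ 5.641806

5.6418


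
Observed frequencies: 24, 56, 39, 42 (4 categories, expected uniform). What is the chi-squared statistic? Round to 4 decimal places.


chi2 = sum((O-E)^2/E), E = total/4
total = 161, E = 161/4 = 40.25
(24 - 40.25)^2 / 40.25 = 264.0625 / 40.25 = 4225/644 ≈ 6.560559
(56 - 40.25)^2 / 40.25 = 248.0625 / 40.25 = 567/92 ≈ 6.163043
(39 - 40.25)^2 / 40.25 = 1.5625 / 40.25 = 25/644 ≈ 0.038820
(42 - 40.25)^2 / 40.25 = 3.0625 / 40.25 = 7/92 ≈ 0.076087
chi2 = 2067/161 ≈ 12.838509

12.8385


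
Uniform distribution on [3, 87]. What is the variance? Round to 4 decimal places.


Var = (b-a)^2 / 12
(b-a)^2 = (87 - 3)^2 = 7056
Var = 7056/12 = 588

588.0000


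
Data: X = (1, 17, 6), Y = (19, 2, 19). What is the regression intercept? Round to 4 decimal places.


a = ybar - b*xbar, where b = sum((xi-xbar)(yi-ybar)) / sum((xi-xbar)^2)
n = 3, xbar = 24/3 = 8, ybar = 40/3 ≈ 13.333333
Sxy = sum((xi-xbar)(yi-ybar)) = -153
Sxx = sum((xi-xbar)^2) = 134
b = Sxy / Sxx = -153/134 ≈ -1.141791
a = 13.333333 - (-1.141791) * 8 = 4516/201 ≈ 22.467662

22.4677


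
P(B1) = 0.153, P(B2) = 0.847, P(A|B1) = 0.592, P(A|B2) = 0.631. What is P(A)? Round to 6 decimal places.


P(A) = P(A|B1)*P(B1) + P(A|B2)*P(B2)
P(A|B1)*P(B1) = 0.592 * 0.153 = 0.090576
P(A|B2)*P(B2) = 0.631 * 0.847 = 0.534457
P(A) = 0.090576 + 0.534457 = 0.625033

0.625033


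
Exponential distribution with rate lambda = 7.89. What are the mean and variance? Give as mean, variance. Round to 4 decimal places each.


mean = 1/lam, var = 1/lam^2
mean = 1 / 7.89 = 100/789 ≈ 0.126743
lam^2 = 7.89^2 = 62.2521
var = 1 / 62.2521 ≈ 0.016064

0.1267, 0.0161


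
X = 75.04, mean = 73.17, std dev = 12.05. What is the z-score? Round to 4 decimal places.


z = (X - mu) / sigma
X - mu = 75.04 - 73.17 = 1.87
z = 1.87 / 12.05 = 187/1205 ≈ 0.155187

0.1552


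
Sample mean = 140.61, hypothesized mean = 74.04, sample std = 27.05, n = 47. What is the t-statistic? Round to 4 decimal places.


t = (xbar - mu0) / (s/sqrt(n))
xbar - mu0 = 140.61 - 74.04 = 66.57
sqrt(47) ≈ 6.85565460
s/sqrt(n) = 27.05 / 6.85565460 ≈ 3.94564802
t = 66.57 / 3.94564802 ≈ 16.871753

16.8718


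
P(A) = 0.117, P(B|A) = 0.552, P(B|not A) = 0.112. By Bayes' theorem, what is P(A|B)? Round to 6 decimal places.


P(A|B) = P(B|A)*P(A) / P(B), P(B) = P(B|A)*P(A) + P(B|not A)*P(not A)
P(B|A)*P(A) = 0.552 * 0.117 = 0.064584
P(B|not A)*P(not A) = 0.112 * 0.883 = 0.098896
P(B) = 0.064584 + 0.098896 = 0.16348
P(A|B) = 0.064584 / 0.16348 ≈ 0.39505750

0.395057


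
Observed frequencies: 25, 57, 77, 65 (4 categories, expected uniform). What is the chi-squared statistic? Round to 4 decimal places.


chi2 = sum((O-E)^2/E), E = total/4
total = 224, E = 224/4 = 56
(25 - 56)^2 / 56 = 961 / 56 = 961/56 ≈ 17.160714
(57 - 56)^2 / 56 = 1 / 56 = 1/56 ≈ 0.017857
(77 - 56)^2 / 56 = 441 / 56 = 7.875
(65 - 56)^2 / 56 = 81 / 56 = 81/56 ≈ 1.446429
chi2 = 26.5

26.5000


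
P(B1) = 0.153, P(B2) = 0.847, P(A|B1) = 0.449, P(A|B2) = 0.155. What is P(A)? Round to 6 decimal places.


P(A) = P(A|B1)*P(B1) + P(A|B2)*P(B2)
P(A|B1)*P(B1) = 0.449 * 0.153 = 0.068697
P(A|B2)*P(B2) = 0.155 * 0.847 = 0.131285
P(A) = 0.068697 + 0.131285 = 0.199982

0.199982


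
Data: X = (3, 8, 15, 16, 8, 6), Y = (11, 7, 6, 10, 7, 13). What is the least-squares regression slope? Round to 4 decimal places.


b = sum((xi-xbar)(yi-ybar)) / sum((xi-xbar)^2)
n = 6, xbar = 56/6 = 28/3 ≈ 9.333333, ybar = 54/6 = 9
Sxy = sum((xi-xbar)(yi-ybar)) = -31
Sxx = sum((xi-xbar)^2) = 394/3 ≈ 131.333333
b = Sxy / Sxx = -93/394 ≈ -0.236041

-0.2360


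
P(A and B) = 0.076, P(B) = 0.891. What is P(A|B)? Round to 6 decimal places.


P(A|B) = P(A and B) / P(B) = 0.076 / 0.891 = 76/891 ≈ 0.08529742

0.085297


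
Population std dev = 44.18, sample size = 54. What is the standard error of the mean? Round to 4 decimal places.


SE = sigma / sqrt(n)
sqrt(54) ≈ 7.348469
SE = 44.18 / 7.348469 ≈ 6.012136

6.0121


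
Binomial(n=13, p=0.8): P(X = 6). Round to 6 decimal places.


P = C(n,k) * p^k * (1-p)^(n-k)
C(13,6) = 1716
p^k = 0.8^6 = 0.262144
(1-p)^(n-k) = 0.2^7 = 0.0000128
P = 1716 * 0.262144 * 0.0000128 ≈ 0.005758

0.005758


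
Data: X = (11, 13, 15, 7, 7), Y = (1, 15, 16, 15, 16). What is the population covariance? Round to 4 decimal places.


Cov = (1/n)*sum((xi-xbar)(yi-ybar))
n = 5, xbar = 53/5 = 10.6, ybar = 63/5 = 12.6
sum((xi-xbar)(yi-ybar)) = -4.8
Cov = -4.8 / 5 = -0.96

-0.9600


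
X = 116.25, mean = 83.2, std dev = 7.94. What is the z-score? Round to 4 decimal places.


z = (X - mu) / sigma
X - mu = 116.25 - 83.2 = 33.05
z = 33.05 / 7.94 = 3305/794 ≈ 4.162469

4.1625


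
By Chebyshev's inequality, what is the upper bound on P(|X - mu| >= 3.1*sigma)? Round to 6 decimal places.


P <= 1/k^2
k^2 = 3.1^2 = 9.61
1/k^2 = 1 / 9.61 = 100/961 ≈ 0.10405827

0.104058


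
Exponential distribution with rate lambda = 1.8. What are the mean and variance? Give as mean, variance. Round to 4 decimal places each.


mean = 1/lam, var = 1/lam^2
mean = 1 / 1.8 = 5/9 ≈ 0.555556
lam^2 = 1.8^2 = 3.24
var = 1 / 3.24 = 25/81 ≈ 0.308642

0.5556, 0.3086


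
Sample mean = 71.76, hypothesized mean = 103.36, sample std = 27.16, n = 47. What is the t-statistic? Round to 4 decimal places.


t = (xbar - mu0) / (s/sqrt(n))
xbar - mu0 = 71.76 - 103.36 = -31.6
sqrt(47) ≈ 6.85565460
s/sqrt(n) = 27.16 / 6.85565460 ≈ 3.96169317
t = -31.6 / 3.96169317 ≈ -7.976388

-7.9764


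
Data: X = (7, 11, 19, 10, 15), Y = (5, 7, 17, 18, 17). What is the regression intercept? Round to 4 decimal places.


a = ybar - b*xbar, where b = sum((xi-xbar)(yi-ybar)) / sum((xi-xbar)^2)
n = 5, xbar = 62/5 = 12.4, ybar = 64/5 = 12.8
Sxy = sum((xi-xbar)(yi-ybar)) = 76.4
Sxx = sum((xi-xbar)^2) = 87.2
b = Sxy / Sxx = 191/218 ≈ 0.876147
a = 12.8 - 0.876147 * 12.4 = 211/109 ≈ 1.935780

1.9358


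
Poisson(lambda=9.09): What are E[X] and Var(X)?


E[X] = Var(X) = lambda = 9.09

9.09, 9.09


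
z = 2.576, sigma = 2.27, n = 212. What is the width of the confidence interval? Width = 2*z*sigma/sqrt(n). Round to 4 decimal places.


width = 2*z*sigma/sqrt(n)
2*z*sigma = 2 * 2.576 * 2.27 = 11.69504
sqrt(212) ≈ 14.560220
width = 11.69504 / 14.560220 ≈ 0.803219

0.8032


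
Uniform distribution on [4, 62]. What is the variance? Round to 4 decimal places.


Var = (b-a)^2 / 12
(b-a)^2 = (62 - 4)^2 = 3364
Var = 3364/12 ≈ 280.333333

280.3333


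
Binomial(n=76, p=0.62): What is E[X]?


E[X] = n*p = 76 * 0.62 = 47.12

47.12


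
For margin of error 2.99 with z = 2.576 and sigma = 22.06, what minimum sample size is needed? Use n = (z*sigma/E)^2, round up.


z*sigma/E = 2.576 * 22.06 / 2.99 = 30884/1625 ≈ 19.005538
(z*sigma/E)^2 ≈ 361.210492
round up: n = 362

362


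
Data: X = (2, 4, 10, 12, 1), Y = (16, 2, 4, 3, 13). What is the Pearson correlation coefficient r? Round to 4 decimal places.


r = sum((xi-xbar)(yi-ybar)) / sqrt(sum((xi-xbar)^2) * sum((yi-ybar)^2))
n = 5, xbar = 29/5 = 5.8, ybar = 38/5 = 7.6
Sxy = sum((xi-xbar)(yi-ybar)) = -91.4
Sxx = sum((xi-xbar)^2) = 96.8
Syy = sum((yi-ybar)^2) = 165.2
sqrt(Sxx*Syy) ≈ 126.456949
r = Sxy / sqrt(Sxx*Syy) = -91.4 / 126.456949 ≈ -0.722776

-0.7228


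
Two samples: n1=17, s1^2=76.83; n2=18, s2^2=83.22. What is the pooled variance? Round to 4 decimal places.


sp^2 = ((n1-1)*s1^2 + (n2-1)*s2^2)/(n1+n2-2)
(n1-1)*s1^2 = 16 * 76.83 = 1229.28
(n2-1)*s2^2 = 17 * 83.22 = 1414.74
numerator = 1229.28 + 1414.74 = 2644.02
n1+n2-2 = 33
sp^2 = 2644.02 / 33 = 44067/550 ≈ 80.121818

80.1218


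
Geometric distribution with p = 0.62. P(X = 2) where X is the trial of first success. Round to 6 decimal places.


P = (1-p)^(k-1) * p
(1-p)^(k-1) = 0.38^1 = 0.38
P = 0.38 * 0.62 = 0.2356

0.235600


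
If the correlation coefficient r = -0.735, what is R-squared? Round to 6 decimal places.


R^2 = r^2 = (-0.735)^2 = 0.540225

0.540225


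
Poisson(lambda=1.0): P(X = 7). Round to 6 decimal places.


P = e^(-lam) * lam^k / k!
e^(-1.0) ≈ 0.3678794
lam^k = 1.0^7 = 1
k! = 7! = 5040
P = 0.3678794 * 1 / 5040 ≈ 0.000073

0.000073


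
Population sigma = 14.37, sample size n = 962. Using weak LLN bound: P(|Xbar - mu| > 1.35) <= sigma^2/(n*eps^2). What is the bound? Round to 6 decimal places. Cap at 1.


bound = min(1, sigma^2/(n*eps^2))
sigma^2 = 14.37^2 = 206.4969
n*eps^2 = 962 * 1.35^2 = 962 * 1.8225 = 1753.245
sigma^2/(n*eps^2) = 206.4969 / 1753.245 ≈ 0.11777983

0.117780


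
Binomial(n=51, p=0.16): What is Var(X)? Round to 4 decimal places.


Var = n*p*(1-p) = 51 * 0.16 * 0.84 = 6.8544

6.8544


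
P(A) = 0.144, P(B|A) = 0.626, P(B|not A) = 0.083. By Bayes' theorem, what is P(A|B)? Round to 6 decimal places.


P(A|B) = P(B|A)*P(A) / P(B), P(B) = P(B|A)*P(A) + P(B|not A)*P(not A)
P(B|A)*P(A) = 0.626 * 0.144 = 0.090144
P(B|not A)*P(not A) = 0.083 * 0.856 = 0.071048
P(B) = 0.090144 + 0.071048 = 0.161192
P(A|B) = 0.090144 / 0.161192 ≈ 0.55923371

0.559234


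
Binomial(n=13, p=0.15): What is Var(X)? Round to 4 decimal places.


Var = n*p*(1-p) = 13 * 0.15 * 0.85 = 1.6575

1.6575


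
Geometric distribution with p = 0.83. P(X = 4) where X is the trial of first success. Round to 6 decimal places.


P = (1-p)^(k-1) * p
(1-p)^(k-1) = 0.17^3 = 0.004913
P = 0.004913 * 0.83 = 0.00407779

0.004078


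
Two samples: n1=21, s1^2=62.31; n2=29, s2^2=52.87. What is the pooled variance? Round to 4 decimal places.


sp^2 = ((n1-1)*s1^2 + (n2-1)*s2^2)/(n1+n2-2)
(n1-1)*s1^2 = 20 * 62.31 = 1246.2
(n2-1)*s2^2 = 28 * 52.87 = 1480.36
numerator = 1246.2 + 1480.36 = 2726.56
n1+n2-2 = 48
sp^2 = 2726.56 / 48 = 17041/300 ≈ 56.803333

56.8033


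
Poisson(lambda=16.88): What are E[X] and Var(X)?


E[X] = Var(X) = lambda = 16.88

16.88, 16.88


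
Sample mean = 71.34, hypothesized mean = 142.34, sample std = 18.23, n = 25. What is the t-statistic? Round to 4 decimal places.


t = (xbar - mu0) / (s/sqrt(n))
xbar - mu0 = 71.34 - 142.34 = -71
sqrt(25) = 5
s/sqrt(n) = 18.23 / 5 = 3.646
t = -71 / 3.646 = -35500/1823 ≈ -19.473396

-19.4734


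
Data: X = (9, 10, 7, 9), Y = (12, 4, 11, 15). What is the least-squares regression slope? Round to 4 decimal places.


b = sum((xi-xbar)(yi-ybar)) / sum((xi-xbar)^2)
n = 4, xbar = 35/4 = 8.75, ybar = 42/4 = 10.5
Sxy = sum((xi-xbar)(yi-ybar)) = -7.5
Sxx = sum((xi-xbar)^2) = 4.75
b = Sxy / Sxx = -30/19 ≈ -1.578947

-1.5789


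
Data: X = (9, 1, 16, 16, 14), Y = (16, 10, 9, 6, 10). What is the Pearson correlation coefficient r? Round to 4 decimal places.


r = sum((xi-xbar)(yi-ybar)) / sqrt(sum((xi-xbar)^2) * sum((yi-ybar)^2))
n = 5, xbar = 56/5 = 11.2, ybar = 51/5 = 10.2
Sxy = sum((xi-xbar)(yi-ybar)) = -37.2
Sxx = sum((xi-xbar)^2) = 162.8
Syy = sum((yi-ybar)^2) = 52.8
sqrt(Sxx*Syy) ≈ 92.713753
r = Sxy / sqrt(Sxx*Syy) = -37.2 / 92.713753 ≈ -0.401235

-0.4012


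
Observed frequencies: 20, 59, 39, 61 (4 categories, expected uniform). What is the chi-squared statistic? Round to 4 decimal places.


chi2 = sum((O-E)^2/E), E = total/4
total = 179, E = 179/4 = 44.75
(20 - 44.75)^2 / 44.75 = 612.5625 / 44.75 = 9801/716 ≈ 13.688547
(59 - 44.75)^2 / 44.75 = 203.0625 / 44.75 = 3249/716 ≈ 4.537709
(39 - 44.75)^2 / 44.75 = 33.0625 / 44.75 = 529/716 ≈ 0.738827
(61 - 44.75)^2 / 44.75 = 264.0625 / 44.75 = 4225/716 ≈ 5.900838
chi2 = 4451/179 ≈ 24.865922

24.8659


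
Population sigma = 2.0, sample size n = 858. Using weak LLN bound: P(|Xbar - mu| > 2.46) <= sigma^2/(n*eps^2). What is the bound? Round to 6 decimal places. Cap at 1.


bound = min(1, sigma^2/(n*eps^2))
sigma^2 = 2.0^2 = 4
n*eps^2 = 858 * 2.46^2 = 858 * 6.0516 = 5192.2728
sigma^2/(n*eps^2) = 4 / 5192.2728 ≈ 0.00077038

0.000770


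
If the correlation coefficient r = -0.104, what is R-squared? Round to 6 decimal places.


R^2 = r^2 = (-0.104)^2 = 0.010816

0.010816


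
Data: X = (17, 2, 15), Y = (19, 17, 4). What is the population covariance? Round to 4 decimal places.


Cov = (1/n)*sum((xi-xbar)(yi-ybar))
n = 3, xbar = 34/3 ≈ 11.333333, ybar = 40/3 ≈ 13.333333
sum((xi-xbar)(yi-ybar)) = -109/3 ≈ -36.333333
Cov = -36.333333 / 3 = -109/9 ≈ -12.111111

-12.1111


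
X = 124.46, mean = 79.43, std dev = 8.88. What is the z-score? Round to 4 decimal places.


z = (X - mu) / sigma
X - mu = 124.46 - 79.43 = 45.03
z = 45.03 / 8.88 = 1501/296 ≈ 5.070946

5.0709


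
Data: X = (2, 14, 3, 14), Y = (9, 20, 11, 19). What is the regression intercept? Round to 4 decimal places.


a = ybar - b*xbar, where b = sum((xi-xbar)(yi-ybar)) / sum((xi-xbar)^2)
n = 4, xbar = 33/4 = 8.25, ybar = 59/4 = 14.75
Sxy = sum((xi-xbar)(yi-ybar)) = 110.25
Sxx = sum((xi-xbar)^2) = 132.75
b = Sxy / Sxx = 49/59 ≈ 0.830508
a = 14.75 - 0.830508 * 8.25 = 466/59 ≈ 7.898305

7.8983


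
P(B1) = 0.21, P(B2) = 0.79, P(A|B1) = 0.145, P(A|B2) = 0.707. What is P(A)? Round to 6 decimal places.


P(A) = P(A|B1)*P(B1) + P(A|B2)*P(B2)
P(A|B1)*P(B1) = 0.145 * 0.21 = 0.03045
P(A|B2)*P(B2) = 0.707 * 0.79 = 0.55853
P(A) = 0.03045 + 0.55853 = 0.58898

0.588980


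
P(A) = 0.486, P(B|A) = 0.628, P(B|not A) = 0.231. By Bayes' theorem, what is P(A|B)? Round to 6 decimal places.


P(A|B) = P(B|A)*P(A) / P(B), P(B) = P(B|A)*P(A) + P(B|not A)*P(not A)
P(B|A)*P(A) = 0.628 * 0.486 = 0.305208
P(B|not A)*P(not A) = 0.231 * 0.514 = 0.118734
P(B) = 0.305208 + 0.118734 = 0.423942
P(A|B) = 0.305208 / 0.423942 ≈ 0.71992867

0.719929


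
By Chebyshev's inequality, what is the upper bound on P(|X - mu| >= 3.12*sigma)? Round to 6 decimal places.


P <= 1/k^2
k^2 = 3.12^2 = 9.7344
1/k^2 = 1 / 9.7344 = 625/6084 ≈ 0.10272847

0.102728


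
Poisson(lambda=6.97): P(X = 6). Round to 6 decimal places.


P = e^(-lam) * lam^k / k!
e^(-6.97) ≈ 0.0009396529
lam^k = 6.97^6 ≈ 114655.968874
k! = 6! = 720
P = 0.0009396529 * 114655.968874 / 720 ≈ 0.149634

0.149634


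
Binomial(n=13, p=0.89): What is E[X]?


E[X] = n*p = 13 * 0.89 = 11.57

11.57


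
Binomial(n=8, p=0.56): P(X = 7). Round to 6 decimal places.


P = C(n,k) * p^k * (1-p)^(n-k)
C(8,7) = 8
p^k = 0.56^7 ≈ 0.01727095
(1-p)^(n-k) = 0.44^1 = 0.44
P = 8 * 0.01727095 * 0.44 ≈ 0.060794

0.060794


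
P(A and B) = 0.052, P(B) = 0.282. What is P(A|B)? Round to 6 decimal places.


P(A|B) = P(A and B) / P(B) = 0.052 / 0.282 = 26/141 ≈ 0.18439716

0.184397


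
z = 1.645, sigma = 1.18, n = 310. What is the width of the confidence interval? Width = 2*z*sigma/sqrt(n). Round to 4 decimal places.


width = 2*z*sigma/sqrt(n)
2*z*sigma = 2 * 1.645 * 1.18 = 3.8822
sqrt(310) ≈ 17.606817
width = 3.8822 / 17.606817 ≈ 0.220494

0.2205


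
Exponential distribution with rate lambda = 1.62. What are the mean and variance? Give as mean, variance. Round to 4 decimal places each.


mean = 1/lam, var = 1/lam^2
mean = 1 / 1.62 = 50/81 ≈ 0.617284
lam^2 = 1.62^2 = 2.6244
var = 1 / 2.6244 = 2500/6561 ≈ 0.381039

0.6173, 0.3810


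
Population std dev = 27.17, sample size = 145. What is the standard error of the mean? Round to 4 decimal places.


SE = sigma / sqrt(n)
sqrt(145) ≈ 12.041595
SE = 27.17 / 12.041595 ≈ 2.256346

2.2563


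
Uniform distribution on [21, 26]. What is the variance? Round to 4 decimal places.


Var = (b-a)^2 / 12
(b-a)^2 = (26 - 21)^2 = 25
Var = 25/12 ≈ 2.083333

2.0833


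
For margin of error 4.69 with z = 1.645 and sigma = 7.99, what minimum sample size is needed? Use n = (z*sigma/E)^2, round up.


z*sigma/E = 1.645 * 7.99 / 4.69 ≈ 2.802463
(z*sigma/E)^2 ≈ 7.853797
round up: n = 8

8


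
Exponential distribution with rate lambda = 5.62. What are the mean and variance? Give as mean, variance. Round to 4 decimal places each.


mean = 1/lam, var = 1/lam^2
mean = 1 / 5.62 = 50/281 ≈ 0.177936
lam^2 = 5.62^2 = 31.5844
var = 1 / 31.5844 ≈ 0.031661

0.1779, 0.0317


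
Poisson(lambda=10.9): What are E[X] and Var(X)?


E[X] = Var(X) = lambda = 10.9

10.9, 10.9
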